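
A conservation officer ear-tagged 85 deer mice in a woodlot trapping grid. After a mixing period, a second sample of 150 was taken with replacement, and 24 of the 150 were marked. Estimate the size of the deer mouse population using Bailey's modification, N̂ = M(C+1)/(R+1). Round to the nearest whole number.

N ≈ 513

N̂ = 85·(150+1)/(24+1) = 85·151/25 = 12835/25 ≈ 513.4 → 513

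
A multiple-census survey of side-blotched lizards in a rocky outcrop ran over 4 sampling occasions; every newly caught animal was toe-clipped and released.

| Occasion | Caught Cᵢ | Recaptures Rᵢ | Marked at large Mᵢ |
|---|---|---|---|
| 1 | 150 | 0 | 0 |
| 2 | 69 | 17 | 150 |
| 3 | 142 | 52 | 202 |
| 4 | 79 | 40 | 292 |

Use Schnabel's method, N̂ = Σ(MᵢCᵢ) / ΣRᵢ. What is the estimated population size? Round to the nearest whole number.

N ≈ 570

Σ MᵢCᵢ = 0·150 + 150·69 + 202·142 + 292·79 = 0 + 10350 + 28684 + 23068 = 62102
Σ Rᵢ = 0 + 17 + 52 + 40 = 109
N̂ = 62102 / 109 ≈ 569.7 → 570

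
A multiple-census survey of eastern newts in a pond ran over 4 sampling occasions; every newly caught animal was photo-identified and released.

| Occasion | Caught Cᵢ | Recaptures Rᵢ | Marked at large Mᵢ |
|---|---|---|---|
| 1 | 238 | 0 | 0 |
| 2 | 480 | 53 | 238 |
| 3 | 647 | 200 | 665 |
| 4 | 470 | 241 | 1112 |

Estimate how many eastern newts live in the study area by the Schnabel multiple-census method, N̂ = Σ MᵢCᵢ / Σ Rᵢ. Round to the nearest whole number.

N ≈ 2160

Σ MᵢCᵢ = 0·238 + 238·480 + 665·647 + 1112·470 = 0 + 114240 + 430255 + 522640 = 1067135
Σ Rᵢ = 0 + 53 + 200 + 241 = 494
N̂ = 1067135 / 494 ≈ 2160.2 → 2160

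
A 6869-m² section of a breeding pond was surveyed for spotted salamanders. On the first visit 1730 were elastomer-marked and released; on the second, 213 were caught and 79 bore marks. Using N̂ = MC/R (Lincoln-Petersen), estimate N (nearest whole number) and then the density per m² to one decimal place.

density ≈ 0.7 spotted salamanders per m²

N̂ = 1730·213/79 = 368490/79 ≈ 4664.4 → 4664
Density = N̂ / area = 4664 / 6869 ≈ 0.68 → 0.7 per m²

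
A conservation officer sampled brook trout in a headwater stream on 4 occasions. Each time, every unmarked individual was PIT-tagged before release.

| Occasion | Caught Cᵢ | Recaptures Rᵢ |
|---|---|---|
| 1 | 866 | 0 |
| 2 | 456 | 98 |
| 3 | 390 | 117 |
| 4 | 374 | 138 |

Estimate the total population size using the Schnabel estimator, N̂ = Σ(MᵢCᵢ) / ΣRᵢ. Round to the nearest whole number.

Marked at large before each occasion: Mᵢ = Σⱼ<ᵢ (Cⱼ − Rⱼ) → M1=0, M2=866, M3=1224, M4=1497
Σ MᵢCᵢ = 0·866 + 866·456 + 1224·390 + 1497·374 = 0 + 394896 + 477360 + 559878 = 1432134
Σ Rᵢ = 0 + 98 + 117 + 138 = 353
N̂ = 1432134 / 353 ≈ 4057.0 → 4057

N ≈ 4057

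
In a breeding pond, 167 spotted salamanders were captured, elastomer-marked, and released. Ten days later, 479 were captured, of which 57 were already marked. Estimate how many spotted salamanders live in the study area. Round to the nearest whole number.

N = (167 × 479) / 57 = 79993 / 57 ≈ 1403.4 → 1403

N ≈ 1403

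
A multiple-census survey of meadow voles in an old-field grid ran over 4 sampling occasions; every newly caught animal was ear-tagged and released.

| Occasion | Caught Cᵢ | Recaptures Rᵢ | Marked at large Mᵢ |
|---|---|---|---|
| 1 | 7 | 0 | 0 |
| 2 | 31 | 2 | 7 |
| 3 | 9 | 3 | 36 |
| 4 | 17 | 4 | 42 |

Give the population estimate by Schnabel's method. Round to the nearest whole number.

N ≈ 139

Σ MᵢCᵢ = 0·7 + 7·31 + 36·9 + 42·17 = 0 + 217 + 324 + 714 = 1255
Σ Rᵢ = 0 + 2 + 3 + 4 = 9
N̂ = 1255 / 9 ≈ 139.4 → 139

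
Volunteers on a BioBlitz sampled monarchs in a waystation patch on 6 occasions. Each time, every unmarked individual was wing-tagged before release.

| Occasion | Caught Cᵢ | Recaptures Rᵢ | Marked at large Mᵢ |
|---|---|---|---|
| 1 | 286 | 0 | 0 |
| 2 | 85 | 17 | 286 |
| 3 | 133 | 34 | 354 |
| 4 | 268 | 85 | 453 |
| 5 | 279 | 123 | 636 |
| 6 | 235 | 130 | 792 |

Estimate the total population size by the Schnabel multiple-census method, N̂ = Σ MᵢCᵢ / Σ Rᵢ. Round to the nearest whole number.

Σ MᵢCᵢ = 0·286 + 286·85 + 354·133 + 453·268 + 636·279 + 792·235 = 0 + 24310 + 47082 + 121404 + 177444 + 186120 = 556360
Σ Rᵢ = 0 + 17 + 34 + 85 + 123 + 130 = 389
N̂ = 556360 / 389 ≈ 1430.2 → 1430

N ≈ 1430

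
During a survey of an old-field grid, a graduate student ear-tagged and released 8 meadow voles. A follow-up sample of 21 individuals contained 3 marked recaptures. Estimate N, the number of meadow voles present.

Lincoln-Petersen assumes M/N = R/C, so N = M·C / R.
N = (8 × 21) / 3 = 168 / 3 = 56

N = 56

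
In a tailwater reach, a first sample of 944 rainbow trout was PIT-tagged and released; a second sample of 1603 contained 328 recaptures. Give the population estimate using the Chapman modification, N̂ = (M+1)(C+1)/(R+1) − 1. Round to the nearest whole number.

N ≈ 4606

N̂ = (944+1)(1603+1)/(328+1) − 1 = 945·1604/329 − 1
= 1515780/329 − 1 ≈ 4607.2 − 1 ≈ 4606.2 → 4606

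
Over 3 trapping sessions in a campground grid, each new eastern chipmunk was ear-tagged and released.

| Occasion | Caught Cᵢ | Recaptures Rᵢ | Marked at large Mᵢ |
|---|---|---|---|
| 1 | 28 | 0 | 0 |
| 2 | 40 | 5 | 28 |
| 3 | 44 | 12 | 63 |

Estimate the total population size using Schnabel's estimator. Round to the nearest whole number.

N ≈ 229

Σ MᵢCᵢ = 0·28 + 28·40 + 63·44 = 0 + 1120 + 2772 = 3892
Σ Rᵢ = 0 + 5 + 12 = 17
N̂ = 3892 / 17 ≈ 228.9 → 229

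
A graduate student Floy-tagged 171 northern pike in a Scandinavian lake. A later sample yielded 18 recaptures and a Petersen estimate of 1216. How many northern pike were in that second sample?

From N = M·C/R: C = N·R / M = 1216·18 / 171 = 21888 / 171 = 128.

C = 128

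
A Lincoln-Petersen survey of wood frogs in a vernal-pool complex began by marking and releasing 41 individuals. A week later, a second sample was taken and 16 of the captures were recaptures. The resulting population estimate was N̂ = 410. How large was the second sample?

From N = M·C/R: C = N·R / M = 410·16 / 41 = 6560 / 41 = 160.

C = 160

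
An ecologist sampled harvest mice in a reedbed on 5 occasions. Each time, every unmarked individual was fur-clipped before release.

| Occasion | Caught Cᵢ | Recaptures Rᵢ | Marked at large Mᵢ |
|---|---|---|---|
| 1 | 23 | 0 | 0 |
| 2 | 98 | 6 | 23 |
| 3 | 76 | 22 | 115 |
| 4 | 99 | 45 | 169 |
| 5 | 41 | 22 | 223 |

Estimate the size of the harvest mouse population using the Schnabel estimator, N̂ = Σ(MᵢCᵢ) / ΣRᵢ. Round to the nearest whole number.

Σ MᵢCᵢ = 0·23 + 23·98 + 115·76 + 169·99 + 223·41 = 0 + 2254 + 8740 + 16731 + 9143 = 36868
Σ Rᵢ = 0 + 6 + 22 + 45 + 22 = 95
N̂ = 36868 / 95 ≈ 388.1 → 388

N ≈ 388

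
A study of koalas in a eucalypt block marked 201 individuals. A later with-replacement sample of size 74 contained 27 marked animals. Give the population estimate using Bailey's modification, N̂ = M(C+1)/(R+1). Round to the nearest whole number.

N̂ = 201·(74+1)/(27+1) = 201·75/28 = 15075/28 ≈ 538.4 → 538

N ≈ 538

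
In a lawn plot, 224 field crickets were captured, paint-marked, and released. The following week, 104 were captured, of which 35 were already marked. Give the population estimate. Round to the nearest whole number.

N ≈ 666

If marked individuals mix randomly, R/C ≈ M/N, giving N ≈ M·C/R.
N = (224 × 104) / 35 = 23296 / 35 ≈ 665.6 → 666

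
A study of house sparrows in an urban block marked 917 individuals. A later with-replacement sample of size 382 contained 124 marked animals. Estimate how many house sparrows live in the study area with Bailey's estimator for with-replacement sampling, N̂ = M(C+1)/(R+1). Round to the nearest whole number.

N̂ = 917·(382+1)/(124+1) = 917·383/125 = 351211/125 ≈ 2809.7 → 2810

N ≈ 2810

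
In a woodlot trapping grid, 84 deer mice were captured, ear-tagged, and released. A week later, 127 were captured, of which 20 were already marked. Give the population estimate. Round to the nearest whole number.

N ≈ 533

If marked individuals mix randomly, R/C ≈ M/N, giving N ≈ M·C/R.
N = (84 × 127) / 20 = 10668 / 20 ≈ 533.4 → 533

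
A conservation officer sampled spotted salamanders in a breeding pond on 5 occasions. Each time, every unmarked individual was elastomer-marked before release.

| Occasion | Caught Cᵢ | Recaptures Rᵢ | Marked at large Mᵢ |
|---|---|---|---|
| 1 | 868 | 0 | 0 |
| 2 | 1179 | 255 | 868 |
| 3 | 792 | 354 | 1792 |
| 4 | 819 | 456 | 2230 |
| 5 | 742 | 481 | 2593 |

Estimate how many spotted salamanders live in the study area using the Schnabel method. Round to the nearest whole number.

N ≈ 4006

Σ MᵢCᵢ = 0·868 + 868·1179 + 1792·792 + 2230·819 + 2593·742 = 0 + 1023372 + 1419264 + 1826370 + 1924006 = 6193012
Σ Rᵢ = 0 + 255 + 354 + 456 + 481 = 1546
N̂ = 6193012 / 1546 ≈ 4005.8 → 4006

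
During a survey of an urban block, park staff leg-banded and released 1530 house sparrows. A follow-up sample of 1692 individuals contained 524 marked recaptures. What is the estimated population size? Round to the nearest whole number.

N ≈ 4940

Lincoln-Petersen assumes M/N = R/C, so N = M·C / R.
N = (1530 × 1692) / 524 = 2588760 / 524 ≈ 4940.4 → 4940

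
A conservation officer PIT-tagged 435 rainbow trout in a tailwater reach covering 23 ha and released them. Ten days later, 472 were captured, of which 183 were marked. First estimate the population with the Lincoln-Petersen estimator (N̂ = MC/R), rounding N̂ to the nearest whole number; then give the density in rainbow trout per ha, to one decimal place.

density ≈ 48.8 rainbow trout per ha

N̂ = 435·472/183 = 205320/183 ≈ 1122.0 → 1122
Density = N̂ / area = 1122 / 23 ≈ 48.78 → 48.8 per ha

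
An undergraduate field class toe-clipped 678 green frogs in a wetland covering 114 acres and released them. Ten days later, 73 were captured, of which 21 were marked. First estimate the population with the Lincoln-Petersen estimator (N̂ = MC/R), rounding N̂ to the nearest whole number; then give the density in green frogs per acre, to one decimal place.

N̂ = 678·73/21 = 49494/21 ≈ 2356.9 → 2357
Density = N̂ / area = 2357 / 114 ≈ 20.68 → 20.7 per acre

density ≈ 20.7 green frogs per acre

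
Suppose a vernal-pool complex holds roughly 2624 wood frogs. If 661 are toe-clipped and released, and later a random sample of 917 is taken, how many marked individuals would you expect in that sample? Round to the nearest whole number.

expected recaptures ≈ 231

Expected recaptures E[R] = M·C / N.
E[R] = 661 × 917 / 2624 = 606137 / 2624 ≈ 231.0 → 231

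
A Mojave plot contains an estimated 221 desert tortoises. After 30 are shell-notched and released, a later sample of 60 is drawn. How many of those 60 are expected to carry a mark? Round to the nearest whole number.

expected recaptures ≈ 8

Expected recaptures E[R] = M·C / N.
E[R] = 30 × 60 / 221 = 1800 / 221 ≈ 8.1 → 8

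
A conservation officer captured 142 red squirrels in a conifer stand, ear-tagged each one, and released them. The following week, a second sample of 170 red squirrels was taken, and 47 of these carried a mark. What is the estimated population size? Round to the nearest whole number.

N ≈ 514

N = (142 × 170) / 47 = 24140 / 47 ≈ 513.6 → 514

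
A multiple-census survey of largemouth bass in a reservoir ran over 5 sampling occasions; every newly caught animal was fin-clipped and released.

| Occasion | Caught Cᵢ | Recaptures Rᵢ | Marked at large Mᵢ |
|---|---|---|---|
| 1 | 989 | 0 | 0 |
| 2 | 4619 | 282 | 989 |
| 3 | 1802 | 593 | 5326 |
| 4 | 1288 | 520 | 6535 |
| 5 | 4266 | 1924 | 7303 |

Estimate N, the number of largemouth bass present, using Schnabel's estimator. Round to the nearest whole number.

Σ MᵢCᵢ = 0·989 + 989·4619 + 5326·1802 + 6535·1288 + 7303·4266 = 0 + 4568191 + 9597452 + 8417080 + 31154598 = 53737321
Σ Rᵢ = 0 + 282 + 593 + 520 + 1924 = 3319
N̂ = 53737321 / 3319 ≈ 16190.8 → 16191

N ≈ 16,191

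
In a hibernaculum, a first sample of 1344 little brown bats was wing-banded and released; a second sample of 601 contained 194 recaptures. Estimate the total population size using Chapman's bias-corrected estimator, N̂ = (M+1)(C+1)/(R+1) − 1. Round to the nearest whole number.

N̂ = (1344+1)(601+1)/(194+1) − 1 = 1345·602/195 − 1
= 809690/195 − 1 ≈ 4152.3 − 1 ≈ 4151.3 → 4151

N ≈ 4151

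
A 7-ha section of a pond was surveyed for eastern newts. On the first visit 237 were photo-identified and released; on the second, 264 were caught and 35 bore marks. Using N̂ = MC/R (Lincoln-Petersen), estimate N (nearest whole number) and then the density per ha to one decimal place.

N̂ = 237·264/35 = 62568/35 ≈ 1787.7 → 1788
Density = N̂ / area = 1788 / 7 ≈ 255.43 → 255.4 per ha

density ≈ 255.4 eastern newts per ha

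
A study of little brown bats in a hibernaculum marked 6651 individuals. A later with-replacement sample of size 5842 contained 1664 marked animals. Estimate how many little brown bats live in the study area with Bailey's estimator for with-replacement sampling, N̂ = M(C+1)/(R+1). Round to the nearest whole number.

N̂ = 6651·(5842+1)/(1664+1) = 6651·5843/1665 = 38861793/1665 ≈ 23340.4 → 23340

N ≈ 23,340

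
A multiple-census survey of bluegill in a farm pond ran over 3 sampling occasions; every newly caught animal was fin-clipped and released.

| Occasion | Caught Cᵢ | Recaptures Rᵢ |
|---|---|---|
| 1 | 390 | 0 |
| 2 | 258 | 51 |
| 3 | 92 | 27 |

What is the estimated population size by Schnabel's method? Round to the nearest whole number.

N ≈ 1994

Marked at large before each occasion: Mᵢ = Σⱼ<ᵢ (Cⱼ − Rⱼ) → M1=0, M2=390, M3=597
Σ MᵢCᵢ = 0·390 + 390·258 + 597·92 = 0 + 100620 + 54924 = 155544
Σ Rᵢ = 0 + 51 + 27 = 78
N̂ = 155544 / 78 ≈ 1994.2 → 1994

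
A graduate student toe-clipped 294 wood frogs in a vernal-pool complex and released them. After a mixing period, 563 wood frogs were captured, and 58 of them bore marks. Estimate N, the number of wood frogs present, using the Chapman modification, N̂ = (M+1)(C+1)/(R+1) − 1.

N = 2819

N̂ = (294+1)(563+1)/(58+1) − 1 = 295·564/59 − 1
= 166380/59 − 1 = 2820 − 1 = 2819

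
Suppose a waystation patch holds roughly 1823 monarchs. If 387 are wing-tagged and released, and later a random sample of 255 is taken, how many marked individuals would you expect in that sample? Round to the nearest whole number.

expected recaptures ≈ 54

The marked fraction of the population is 387/1823, so in a sample of 255 expect C·(M/N) marked.
E[R] = 387 × 255 / 1823 = 98685 / 1823 ≈ 54.1 → 54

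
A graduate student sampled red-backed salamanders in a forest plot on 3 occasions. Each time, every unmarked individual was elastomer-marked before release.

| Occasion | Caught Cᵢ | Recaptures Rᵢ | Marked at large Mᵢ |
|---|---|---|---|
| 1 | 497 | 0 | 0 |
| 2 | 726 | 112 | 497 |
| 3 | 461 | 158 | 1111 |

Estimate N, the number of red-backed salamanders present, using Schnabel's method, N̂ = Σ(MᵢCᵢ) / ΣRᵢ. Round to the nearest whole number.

Σ MᵢCᵢ = 0·497 + 497·726 + 1111·461 = 0 + 360822 + 512171 = 872993
Σ Rᵢ = 0 + 112 + 158 = 270
N̂ = 872993 / 270 ≈ 3233.3 → 3233

N ≈ 3233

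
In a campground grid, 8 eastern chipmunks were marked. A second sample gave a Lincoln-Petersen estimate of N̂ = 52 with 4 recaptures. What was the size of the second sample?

From N = M·C/R: C = N·R / M = 52·4 / 8 = 208 / 8 = 26.

C = 26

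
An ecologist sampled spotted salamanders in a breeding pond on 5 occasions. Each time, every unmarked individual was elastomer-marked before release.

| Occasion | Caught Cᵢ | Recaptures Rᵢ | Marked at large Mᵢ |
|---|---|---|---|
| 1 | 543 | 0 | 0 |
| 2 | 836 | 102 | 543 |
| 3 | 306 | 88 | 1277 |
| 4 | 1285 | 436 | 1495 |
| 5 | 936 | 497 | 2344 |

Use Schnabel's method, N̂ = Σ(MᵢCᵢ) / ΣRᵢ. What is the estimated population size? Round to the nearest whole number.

N ≈ 4417

Σ MᵢCᵢ = 0·543 + 543·836 + 1277·306 + 1495·1285 + 2344·936 = 0 + 453948 + 390762 + 1921075 + 2193984 = 4959769
Σ Rᵢ = 0 + 102 + 88 + 436 + 497 = 1123
N̂ = 4959769 / 1123 ≈ 4416.5 → 4417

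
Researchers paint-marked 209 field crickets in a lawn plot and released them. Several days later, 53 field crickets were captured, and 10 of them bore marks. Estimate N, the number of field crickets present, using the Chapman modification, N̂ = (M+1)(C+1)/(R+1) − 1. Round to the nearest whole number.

N̂ = (209+1)(53+1)/(10+1) − 1 = 210·54/11 − 1
= 11340/11 − 1 ≈ 1030.9 − 1 ≈ 1029.9 → 1030

N ≈ 1030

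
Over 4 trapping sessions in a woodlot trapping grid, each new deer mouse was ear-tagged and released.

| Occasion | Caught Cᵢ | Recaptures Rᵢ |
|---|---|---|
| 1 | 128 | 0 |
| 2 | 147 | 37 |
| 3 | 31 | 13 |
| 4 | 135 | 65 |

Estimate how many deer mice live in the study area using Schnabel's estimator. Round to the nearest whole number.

Marked at large before each occasion: Mᵢ = Σⱼ<ᵢ (Cⱼ − Rⱼ) → M1=0, M2=128, M3=238, M4=256
Σ MᵢCᵢ = 0·128 + 128·147 + 238·31 + 256·135 = 0 + 18816 + 7378 + 34560 = 60754
Σ Rᵢ = 0 + 37 + 13 + 65 = 115
N̂ = 60754 / 115 ≈ 528.3 → 528

N ≈ 528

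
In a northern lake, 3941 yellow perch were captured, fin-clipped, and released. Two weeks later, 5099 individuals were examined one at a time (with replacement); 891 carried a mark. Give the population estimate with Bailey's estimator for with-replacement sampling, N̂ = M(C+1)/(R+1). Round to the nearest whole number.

N ≈ 22,533

N̂ = 3941·(5099+1)/(891+1) = 3941·5100/892 = 20099100/892 ≈ 22532.6 → 22533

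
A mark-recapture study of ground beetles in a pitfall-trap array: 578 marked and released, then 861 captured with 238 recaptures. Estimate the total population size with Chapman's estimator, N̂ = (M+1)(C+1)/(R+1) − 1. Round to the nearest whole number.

N̂ = (578+1)(861+1)/(238+1) − 1 = 579·862/239 − 1
= 499098/239 − 1 ≈ 2088.3 − 1 ≈ 2087.3 → 2087

N ≈ 2087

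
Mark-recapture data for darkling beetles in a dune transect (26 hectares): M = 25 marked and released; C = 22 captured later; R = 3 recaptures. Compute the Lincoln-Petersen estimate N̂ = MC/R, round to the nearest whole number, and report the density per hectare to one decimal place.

N̂ = 25·22/3 = 550/3 ≈ 183.3 → 183
Density = N̂ / area = 183 / 26 ≈ 7.04 → 7.0 per hectare

density ≈ 7.0 darkling beetles per hectare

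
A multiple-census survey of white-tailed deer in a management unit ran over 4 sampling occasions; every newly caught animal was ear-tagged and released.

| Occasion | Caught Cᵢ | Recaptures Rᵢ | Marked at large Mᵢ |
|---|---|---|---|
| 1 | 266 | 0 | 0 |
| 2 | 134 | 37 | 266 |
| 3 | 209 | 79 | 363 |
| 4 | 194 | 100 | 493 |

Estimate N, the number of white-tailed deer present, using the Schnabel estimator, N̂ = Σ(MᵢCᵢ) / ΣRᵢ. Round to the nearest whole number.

N ≈ 959

Σ MᵢCᵢ = 0·266 + 266·134 + 363·209 + 493·194 = 0 + 35644 + 75867 + 95642 = 207153
Σ Rᵢ = 0 + 37 + 79 + 100 = 216
N̂ = 207153 / 216 ≈ 959.0 → 959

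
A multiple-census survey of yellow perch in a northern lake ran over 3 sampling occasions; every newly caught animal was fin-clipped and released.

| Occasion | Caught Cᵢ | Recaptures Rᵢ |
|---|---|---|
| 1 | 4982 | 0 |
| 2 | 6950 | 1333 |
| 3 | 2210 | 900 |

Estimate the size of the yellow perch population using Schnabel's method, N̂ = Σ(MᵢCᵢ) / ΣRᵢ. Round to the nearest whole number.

Marked at large before each occasion: Mᵢ = Σⱼ<ᵢ (Cⱼ − Rⱼ) → M1=0, M2=4982, M3=10599
Σ MᵢCᵢ = 0·4982 + 4982·6950 + 10599·2210 = 0 + 34624900 + 23423790 = 58048690
Σ Rᵢ = 0 + 1333 + 900 = 2233
N̂ = 58048690 / 2233 ≈ 25995.8 → 25996

N ≈ 25,996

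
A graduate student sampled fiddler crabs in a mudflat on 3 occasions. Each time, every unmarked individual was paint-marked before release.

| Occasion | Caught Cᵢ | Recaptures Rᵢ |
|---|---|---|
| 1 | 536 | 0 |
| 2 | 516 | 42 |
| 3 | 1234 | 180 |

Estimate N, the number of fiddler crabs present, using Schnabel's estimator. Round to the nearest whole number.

N ≈ 6860

Marked at large before each occasion: Mᵢ = Σⱼ<ᵢ (Cⱼ − Rⱼ) → M1=0, M2=536, M3=1010
Σ MᵢCᵢ = 0·536 + 536·516 + 1010·1234 = 0 + 276576 + 1246340 = 1522916
Σ Rᵢ = 0 + 42 + 180 = 222
N̂ = 1522916 / 222 ≈ 6860.0 → 6860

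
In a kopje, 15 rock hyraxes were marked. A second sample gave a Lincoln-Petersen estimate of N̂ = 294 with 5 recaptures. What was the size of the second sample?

C = 98

From N = M·C/R: C = N·R / M = 294·5 / 15 = 1470 / 15 = 98.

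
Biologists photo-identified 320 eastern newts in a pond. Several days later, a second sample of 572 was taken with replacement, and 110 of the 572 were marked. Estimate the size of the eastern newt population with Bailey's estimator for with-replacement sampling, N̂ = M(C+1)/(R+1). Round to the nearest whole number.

N ≈ 1652

N̂ = 320·(572+1)/(110+1) = 320·573/111 = 183360/111 ≈ 1651.9 → 1652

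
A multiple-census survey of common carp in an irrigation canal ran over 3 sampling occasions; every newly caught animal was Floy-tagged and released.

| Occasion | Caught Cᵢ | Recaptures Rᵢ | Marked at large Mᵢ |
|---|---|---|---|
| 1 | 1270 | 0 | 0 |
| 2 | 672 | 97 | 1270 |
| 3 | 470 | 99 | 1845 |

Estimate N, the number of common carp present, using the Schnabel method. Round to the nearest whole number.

N ≈ 8779

Σ MᵢCᵢ = 0·1270 + 1270·672 + 1845·470 = 0 + 853440 + 867150 = 1720590
Σ Rᵢ = 0 + 97 + 99 = 196
N̂ = 1720590 / 196 ≈ 8778.5 → 8779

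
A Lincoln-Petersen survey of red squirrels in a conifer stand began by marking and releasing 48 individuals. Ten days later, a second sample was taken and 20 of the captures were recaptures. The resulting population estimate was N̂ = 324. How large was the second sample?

From N = M·C/R: C = N·R / M = 324·20 / 48 = 6480 / 48 = 135.

C = 135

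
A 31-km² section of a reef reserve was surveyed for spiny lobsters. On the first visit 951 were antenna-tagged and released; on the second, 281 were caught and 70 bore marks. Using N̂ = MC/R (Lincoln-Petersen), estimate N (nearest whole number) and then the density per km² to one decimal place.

N̂ = 951·281/70 = 267231/70 ≈ 3817.6 → 3818
Density = N̂ / area = 3818 / 31 ≈ 123.16 → 123.2 per km²

density ≈ 123.2 spiny lobsters per km²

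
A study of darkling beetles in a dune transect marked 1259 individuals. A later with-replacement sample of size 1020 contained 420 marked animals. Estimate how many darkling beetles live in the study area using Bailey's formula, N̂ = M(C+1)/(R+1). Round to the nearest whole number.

N ≈ 3053

N̂ = 1259·(1020+1)/(420+1) = 1259·1021/421 = 1285439/421 ≈ 3053.3 → 3053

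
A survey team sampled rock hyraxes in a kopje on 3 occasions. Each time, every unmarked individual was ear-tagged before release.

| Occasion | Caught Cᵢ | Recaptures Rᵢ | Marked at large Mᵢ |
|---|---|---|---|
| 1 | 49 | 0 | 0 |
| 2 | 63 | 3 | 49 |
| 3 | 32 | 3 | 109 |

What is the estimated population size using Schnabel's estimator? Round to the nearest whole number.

Σ MᵢCᵢ = 0·49 + 49·63 + 109·32 = 0 + 3087 + 3488 = 6575
Σ Rᵢ = 0 + 3 + 3 = 6
N̂ = 6575 / 6 ≈ 1095.8 → 1096

N ≈ 1096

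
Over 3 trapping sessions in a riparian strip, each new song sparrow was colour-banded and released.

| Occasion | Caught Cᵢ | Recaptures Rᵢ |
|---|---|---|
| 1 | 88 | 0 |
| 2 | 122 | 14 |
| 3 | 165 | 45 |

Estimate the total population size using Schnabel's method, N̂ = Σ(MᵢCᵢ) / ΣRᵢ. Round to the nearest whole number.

N ≈ 730

Marked at large before each occasion: Mᵢ = Σⱼ<ᵢ (Cⱼ − Rⱼ) → M1=0, M2=88, M3=196
Σ MᵢCᵢ = 0·88 + 88·122 + 196·165 = 0 + 10736 + 32340 = 43076
Σ Rᵢ = 0 + 14 + 45 = 59
N̂ = 43076 / 59 ≈ 730.1 → 730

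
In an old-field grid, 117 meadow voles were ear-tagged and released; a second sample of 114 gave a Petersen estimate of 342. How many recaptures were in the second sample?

From N = M·C/R: R = M·C / N = 117·114 / 342 = 13338 / 342 = 39.

R = 39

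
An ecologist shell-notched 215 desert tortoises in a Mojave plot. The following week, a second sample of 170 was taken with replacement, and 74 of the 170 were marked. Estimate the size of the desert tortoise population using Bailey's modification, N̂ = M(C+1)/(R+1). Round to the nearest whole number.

N ≈ 490

N̂ = 215·(170+1)/(74+1) = 215·171/75 = 36765/75 ≈ 490.2 → 490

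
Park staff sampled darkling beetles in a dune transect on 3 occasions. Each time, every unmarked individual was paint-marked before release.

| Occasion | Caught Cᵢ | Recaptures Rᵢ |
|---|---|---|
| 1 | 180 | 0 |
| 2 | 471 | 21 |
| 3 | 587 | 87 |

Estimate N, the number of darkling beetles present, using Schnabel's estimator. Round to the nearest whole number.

Marked at large before each occasion: Mᵢ = Σⱼ<ᵢ (Cⱼ − Rⱼ) → M1=0, M2=180, M3=630
Σ MᵢCᵢ = 0·180 + 180·471 + 630·587 = 0 + 84780 + 369810 = 454590
Σ Rᵢ = 0 + 21 + 87 = 108
N̂ = 454590 / 108 ≈ 4209.2 → 4209

N ≈ 4209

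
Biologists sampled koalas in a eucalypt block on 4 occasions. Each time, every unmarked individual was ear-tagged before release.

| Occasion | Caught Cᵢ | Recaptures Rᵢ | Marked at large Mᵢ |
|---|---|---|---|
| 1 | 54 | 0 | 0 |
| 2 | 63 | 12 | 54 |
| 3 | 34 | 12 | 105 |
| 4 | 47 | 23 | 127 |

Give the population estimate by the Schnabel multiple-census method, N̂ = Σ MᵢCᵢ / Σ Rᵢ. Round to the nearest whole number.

N ≈ 275

Σ MᵢCᵢ = 0·54 + 54·63 + 105·34 + 127·47 = 0 + 3402 + 3570 + 5969 = 12941
Σ Rᵢ = 0 + 12 + 12 + 23 = 47
N̂ = 12941 / 47 ≈ 275.3 → 275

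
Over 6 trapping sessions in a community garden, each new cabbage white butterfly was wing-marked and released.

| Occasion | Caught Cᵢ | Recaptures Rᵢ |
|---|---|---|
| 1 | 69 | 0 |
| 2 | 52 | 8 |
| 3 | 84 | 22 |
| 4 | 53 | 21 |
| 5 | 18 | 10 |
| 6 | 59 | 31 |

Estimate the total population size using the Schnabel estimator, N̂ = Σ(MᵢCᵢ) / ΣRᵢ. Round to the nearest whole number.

Marked at large before each occasion: Mᵢ = Σⱼ<ᵢ (Cⱼ − Rⱼ) → M1=0, M2=69, M3=113, M4=175, M5=207, M6=215
Σ MᵢCᵢ = 0·69 + 69·52 + 113·84 + 175·53 + 207·18 + 215·59 = 0 + 3588 + 9492 + 9275 + 3726 + 12685 = 38766
Σ Rᵢ = 0 + 8 + 22 + 21 + 10 + 31 = 92
N̂ = 38766 / 92 ≈ 421.4 → 421

N ≈ 421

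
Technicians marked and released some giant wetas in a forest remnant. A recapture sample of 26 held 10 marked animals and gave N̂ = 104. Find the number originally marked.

From N = M·C/R: M = N·R / C = 104·10 / 26 = 1040 / 26 = 40.

M = 40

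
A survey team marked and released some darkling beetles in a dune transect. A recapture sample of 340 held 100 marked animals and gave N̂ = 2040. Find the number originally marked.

M = 600

From N = M·C/R: M = N·R / C = 2040·100 / 340 = 204000 / 340 = 600.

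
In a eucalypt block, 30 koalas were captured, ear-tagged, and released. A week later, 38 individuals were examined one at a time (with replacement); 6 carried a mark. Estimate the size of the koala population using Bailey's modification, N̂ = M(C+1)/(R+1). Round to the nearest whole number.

N̂ = 30·(38+1)/(6+1) = 30·39/7 = 1170/7 ≈ 167.1 → 167

N ≈ 167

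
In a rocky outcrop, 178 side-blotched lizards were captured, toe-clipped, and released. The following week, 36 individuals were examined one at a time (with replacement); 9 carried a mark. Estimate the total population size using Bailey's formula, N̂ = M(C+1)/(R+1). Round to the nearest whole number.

N̂ = 178·(36+1)/(9+1) = 178·37/10 = 6586/10 ≈ 658.6 → 659

N ≈ 659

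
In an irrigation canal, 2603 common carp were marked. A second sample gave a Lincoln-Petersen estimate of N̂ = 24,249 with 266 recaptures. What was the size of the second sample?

From N = M·C/R: C = N·R / M = 24249·266 / 2603 = 6450234 / 2603 = 2478.

C = 2478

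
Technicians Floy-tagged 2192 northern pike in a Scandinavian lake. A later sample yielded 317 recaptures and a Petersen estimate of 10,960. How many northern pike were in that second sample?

From N = M·C/R: C = N·R / M = 10960·317 / 2192 = 3474320 / 2192 = 1585.

C = 1585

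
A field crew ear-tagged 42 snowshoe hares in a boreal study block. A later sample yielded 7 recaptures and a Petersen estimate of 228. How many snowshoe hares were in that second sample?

C = 38

From N = M·C/R: C = N·R / M = 228·7 / 42 = 1596 / 42 = 38.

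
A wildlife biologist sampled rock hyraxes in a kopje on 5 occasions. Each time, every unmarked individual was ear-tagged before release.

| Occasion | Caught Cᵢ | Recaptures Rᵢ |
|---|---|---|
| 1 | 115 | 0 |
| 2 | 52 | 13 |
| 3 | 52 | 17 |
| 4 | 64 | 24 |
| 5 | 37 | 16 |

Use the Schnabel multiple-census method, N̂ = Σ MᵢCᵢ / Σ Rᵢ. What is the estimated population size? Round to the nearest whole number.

N ≈ 494

Marked at large before each occasion: Mᵢ = Σⱼ<ᵢ (Cⱼ − Rⱼ) → M1=0, M2=115, M3=154, M4=189, M5=229
Σ MᵢCᵢ = 0·115 + 115·52 + 154·52 + 189·64 + 229·37 = 0 + 5980 + 8008 + 12096 + 8473 = 34557
Σ Rᵢ = 0 + 13 + 17 + 24 + 16 = 70
N̂ = 34557 / 70 ≈ 493.7 → 494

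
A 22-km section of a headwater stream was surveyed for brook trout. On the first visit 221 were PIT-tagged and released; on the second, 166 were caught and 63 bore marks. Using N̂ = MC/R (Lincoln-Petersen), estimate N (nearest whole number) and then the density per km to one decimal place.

N̂ = 221·166/63 = 36686/63 ≈ 582.3 → 582
Density = N̂ / area = 582 / 22 ≈ 26.45 → 26.5 per km

density ≈ 26.5 brook trout per km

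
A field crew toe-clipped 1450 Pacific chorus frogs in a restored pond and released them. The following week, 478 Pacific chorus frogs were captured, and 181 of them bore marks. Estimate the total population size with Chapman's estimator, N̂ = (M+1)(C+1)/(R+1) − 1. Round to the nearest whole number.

N ≈ 3818

N̂ = (1450+1)(478+1)/(181+1) − 1 = 1451·479/182 − 1
= 695029/182 − 1 ≈ 3818.8 − 1 ≈ 3817.8 → 3818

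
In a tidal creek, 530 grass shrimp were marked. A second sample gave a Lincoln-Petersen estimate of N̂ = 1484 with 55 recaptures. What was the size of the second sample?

C = 154

From N = M·C/R: C = N·R / M = 1484·55 / 530 = 81620 / 530 = 154.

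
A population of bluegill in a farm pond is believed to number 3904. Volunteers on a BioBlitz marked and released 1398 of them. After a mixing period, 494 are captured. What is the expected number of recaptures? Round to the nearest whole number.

expected recaptures ≈ 177

Expected recaptures E[R] = M·C / N.
E[R] = 1398 × 494 / 3904 = 690612 / 3904 ≈ 176.9 → 177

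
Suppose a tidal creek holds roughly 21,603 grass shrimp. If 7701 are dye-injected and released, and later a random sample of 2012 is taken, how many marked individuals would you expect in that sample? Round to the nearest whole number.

The marked fraction of the population is 7701/21603, so in a sample of 2012 expect C·(M/N) marked.
E[R] = 7701 × 2012 / 21603 = 15494412 / 21603 ≈ 717.2 → 717

expected recaptures ≈ 717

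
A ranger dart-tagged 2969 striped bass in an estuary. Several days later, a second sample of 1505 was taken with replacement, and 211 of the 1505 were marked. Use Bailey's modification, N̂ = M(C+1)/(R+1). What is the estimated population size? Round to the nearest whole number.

N̂ = 2969·(1505+1)/(211+1) = 2969·1506/212 = 4471314/212 ≈ 21091.1 → 21091

N ≈ 21,091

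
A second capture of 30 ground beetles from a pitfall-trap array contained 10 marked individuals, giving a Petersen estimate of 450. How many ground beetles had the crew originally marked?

M = 150

From N = M·C/R: M = N·R / C = 450·10 / 30 = 4500 / 30 = 150.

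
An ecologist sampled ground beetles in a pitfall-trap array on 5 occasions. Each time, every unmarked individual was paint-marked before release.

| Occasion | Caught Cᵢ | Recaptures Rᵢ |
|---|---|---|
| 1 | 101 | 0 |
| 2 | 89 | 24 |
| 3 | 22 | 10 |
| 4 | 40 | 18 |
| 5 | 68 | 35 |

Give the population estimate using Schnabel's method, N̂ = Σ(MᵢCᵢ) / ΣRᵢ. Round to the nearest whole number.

N ≈ 383

Marked at large before each occasion: Mᵢ = Σⱼ<ᵢ (Cⱼ − Rⱼ) → M1=0, M2=101, M3=166, M4=178, M5=200
Σ MᵢCᵢ = 0·101 + 101·89 + 166·22 + 178·40 + 200·68 = 0 + 8989 + 3652 + 7120 + 13600 = 33361
Σ Rᵢ = 0 + 24 + 10 + 18 + 35 = 87
N̂ = 33361 / 87 ≈ 383.46 → 383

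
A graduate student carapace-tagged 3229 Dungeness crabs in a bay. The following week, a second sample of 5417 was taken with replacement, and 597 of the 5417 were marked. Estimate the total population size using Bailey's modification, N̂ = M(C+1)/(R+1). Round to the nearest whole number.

N ≈ 29,255

N̂ = 3229·(5417+1)/(597+1) = 3229·5418/598 = 17494722/598 ≈ 29255.4 → 29255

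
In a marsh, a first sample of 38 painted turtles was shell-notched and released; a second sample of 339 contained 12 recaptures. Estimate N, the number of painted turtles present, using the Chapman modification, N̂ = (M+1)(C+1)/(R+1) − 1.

N = 1019

N̂ = (38+1)(339+1)/(12+1) − 1 = 39·340/13 − 1
= 13260/13 − 1 = 1020 − 1 = 1019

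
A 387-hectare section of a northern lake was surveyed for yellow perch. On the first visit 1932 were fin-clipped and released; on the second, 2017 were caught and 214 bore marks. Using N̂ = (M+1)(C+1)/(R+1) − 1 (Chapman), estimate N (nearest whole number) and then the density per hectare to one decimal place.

N̂ = 1933·2018/215 − 1 = 3900794/215 − 1 ≈ 18142.2 → 18142
Density = N̂ / area = 18142 / 387 ≈ 46.88 → 46.9 per hectare

density ≈ 46.9 yellow perch per hectare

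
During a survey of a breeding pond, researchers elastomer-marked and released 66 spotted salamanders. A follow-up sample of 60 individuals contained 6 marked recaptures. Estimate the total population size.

N = 660

N = (66 × 60) / 6 = 3960 / 6 = 660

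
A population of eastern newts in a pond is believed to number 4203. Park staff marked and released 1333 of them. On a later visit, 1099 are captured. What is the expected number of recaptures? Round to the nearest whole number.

expected recaptures ≈ 349

Expected recaptures E[R] = M·C / N.
E[R] = 1333 × 1099 / 4203 = 1464967 / 4203 ≈ 348.6 → 349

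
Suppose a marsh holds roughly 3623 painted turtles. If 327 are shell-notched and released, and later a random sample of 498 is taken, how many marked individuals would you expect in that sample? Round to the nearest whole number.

expected recaptures ≈ 45

Expected recaptures E[R] = M·C / N.
E[R] = 327 × 498 / 3623 = 162846 / 3623 ≈ 44.9 → 45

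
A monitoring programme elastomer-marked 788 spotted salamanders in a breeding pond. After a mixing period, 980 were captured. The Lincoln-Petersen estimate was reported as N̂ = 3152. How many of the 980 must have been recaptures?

From N = M·C/R: R = M·C / N = 788·980 / 3152 = 772240 / 3152 = 245.

R = 245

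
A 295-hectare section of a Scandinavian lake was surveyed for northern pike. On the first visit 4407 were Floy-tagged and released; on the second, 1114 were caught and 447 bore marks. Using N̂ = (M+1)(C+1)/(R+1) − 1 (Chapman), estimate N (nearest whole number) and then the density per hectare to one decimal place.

N̂ = 4408·1115/448 − 1 = 4914920/448 − 1 ≈ 10969.8 → 10970
Density = N̂ / area = 10970 / 295 ≈ 37.19 → 37.2 per hectare

density ≈ 37.2 northern pike per hectare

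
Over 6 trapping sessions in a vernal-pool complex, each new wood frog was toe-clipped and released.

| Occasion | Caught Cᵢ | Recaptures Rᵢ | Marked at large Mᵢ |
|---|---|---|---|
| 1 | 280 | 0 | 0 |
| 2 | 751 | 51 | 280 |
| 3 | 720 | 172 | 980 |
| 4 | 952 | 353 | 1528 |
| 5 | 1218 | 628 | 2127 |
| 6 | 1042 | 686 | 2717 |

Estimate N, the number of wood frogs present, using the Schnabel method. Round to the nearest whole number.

N ≈ 4123

Σ MᵢCᵢ = 0·280 + 280·751 + 980·720 + 1528·952 + 2127·1218 + 2717·1042 = 0 + 210280 + 705600 + 1454656 + 2590686 + 2831114 = 7792336
Σ Rᵢ = 0 + 51 + 172 + 353 + 628 + 686 = 1890
N̂ = 7792336 / 1890 ≈ 4122.9 → 4123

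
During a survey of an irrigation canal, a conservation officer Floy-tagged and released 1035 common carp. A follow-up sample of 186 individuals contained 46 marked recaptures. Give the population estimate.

Lincoln-Petersen assumes M/N = R/C, so N = M·C / R.
N = (1035 × 186) / 46 = 192510 / 46 = 4185

N = 4185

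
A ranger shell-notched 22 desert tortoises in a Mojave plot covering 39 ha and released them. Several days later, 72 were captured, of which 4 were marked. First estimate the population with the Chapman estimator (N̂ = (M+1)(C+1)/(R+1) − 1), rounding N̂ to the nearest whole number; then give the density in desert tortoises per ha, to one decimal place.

N̂ = 23·73/5 − 1 = 1679/5 − 1 ≈ 334.8 → 335
Density = N̂ / area = 335 / 39 ≈ 8.59 → 8.6 per ha

density ≈ 8.6 desert tortoises per ha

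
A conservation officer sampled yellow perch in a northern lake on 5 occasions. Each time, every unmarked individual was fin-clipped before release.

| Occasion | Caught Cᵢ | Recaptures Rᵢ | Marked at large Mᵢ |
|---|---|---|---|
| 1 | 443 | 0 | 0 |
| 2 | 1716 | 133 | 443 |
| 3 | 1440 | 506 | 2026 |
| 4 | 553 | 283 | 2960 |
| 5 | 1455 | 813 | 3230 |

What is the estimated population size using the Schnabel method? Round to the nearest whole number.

Σ MᵢCᵢ = 0·443 + 443·1716 + 2026·1440 + 2960·553 + 3230·1455 = 0 + 760188 + 2917440 + 1636880 + 4699650 = 10014158
Σ Rᵢ = 0 + 133 + 506 + 283 + 813 = 1735
N̂ = 10014158 / 1735 ≈ 5771.8 → 5772

N ≈ 5772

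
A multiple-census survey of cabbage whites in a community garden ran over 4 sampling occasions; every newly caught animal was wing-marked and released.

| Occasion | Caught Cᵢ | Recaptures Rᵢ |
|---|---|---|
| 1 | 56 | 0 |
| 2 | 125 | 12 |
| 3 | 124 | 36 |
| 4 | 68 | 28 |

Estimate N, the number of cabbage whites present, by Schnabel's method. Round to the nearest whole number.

Marked at large before each occasion: Mᵢ = Σⱼ<ᵢ (Cⱼ − Rⱼ) → M1=0, M2=56, M3=169, M4=257
Σ MᵢCᵢ = 0·56 + 56·125 + 169·124 + 257·68 = 0 + 7000 + 20956 + 17476 = 45432
Σ Rᵢ = 0 + 12 + 36 + 28 = 76
N̂ = 45432 / 76 ≈ 597.8 → 598

N ≈ 598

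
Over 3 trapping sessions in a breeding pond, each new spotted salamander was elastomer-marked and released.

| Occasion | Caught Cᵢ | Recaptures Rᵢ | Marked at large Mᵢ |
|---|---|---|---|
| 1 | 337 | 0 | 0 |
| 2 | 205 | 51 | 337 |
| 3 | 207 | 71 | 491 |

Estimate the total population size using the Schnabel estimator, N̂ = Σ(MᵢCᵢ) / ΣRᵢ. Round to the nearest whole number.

N ≈ 1399

Σ MᵢCᵢ = 0·337 + 337·205 + 491·207 = 0 + 69085 + 101637 = 170722
Σ Rᵢ = 0 + 51 + 71 = 122
N̂ = 170722 / 122 ≈ 1399.4 → 1399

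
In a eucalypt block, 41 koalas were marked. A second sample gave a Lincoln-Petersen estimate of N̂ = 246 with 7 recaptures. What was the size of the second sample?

C = 42

From N = M·C/R: C = N·R / M = 246·7 / 41 = 1722 / 41 = 42.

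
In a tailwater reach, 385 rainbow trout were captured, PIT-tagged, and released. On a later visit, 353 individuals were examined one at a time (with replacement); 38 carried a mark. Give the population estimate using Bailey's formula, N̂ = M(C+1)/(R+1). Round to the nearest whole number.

N ≈ 3495

N̂ = 385·(353+1)/(38+1) = 385·354/39 = 136290/39 ≈ 3494.6 → 3495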